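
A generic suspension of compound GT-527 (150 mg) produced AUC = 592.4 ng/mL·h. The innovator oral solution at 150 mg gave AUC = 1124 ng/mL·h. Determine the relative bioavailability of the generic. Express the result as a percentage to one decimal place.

F_rel = (AUC_test/D_test) / (AUC_ref/D_ref)
      = (592.4/150) / (1124/150)
      = 3.94933 / 7.49333 = 0.5270 = 52.70%

F_rel = 52.7%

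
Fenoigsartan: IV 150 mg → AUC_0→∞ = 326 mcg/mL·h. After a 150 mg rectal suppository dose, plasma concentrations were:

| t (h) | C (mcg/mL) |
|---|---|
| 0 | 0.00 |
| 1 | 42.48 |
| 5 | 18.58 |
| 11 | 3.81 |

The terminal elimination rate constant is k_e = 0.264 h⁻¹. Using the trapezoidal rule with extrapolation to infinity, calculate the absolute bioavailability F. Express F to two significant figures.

Trapezoidal AUC_0→11 (rectal suppository):
  [0→1]: (0.00+42.48)/2 × 1 = 21.24
  [1→5]: (42.48+18.58)/2 × 4 = 122.12
  [5→11]: (18.58+3.81)/2 × 6 = 67.17
  Sum = 210.53 mcg/mL·h
Tail: C_last/k_e = 3.81/0.264 = 14.432
AUC_0→∞ (rectal suppository) = 210.53 + 14.432 = 224.962 mcg/mL·h
F = (AUC_ev/D_ev)/(AUC_iv/D_iv) = (224.962/150)/(326/150) = 1.49975/2.17333 = 0.6901

F = 0.69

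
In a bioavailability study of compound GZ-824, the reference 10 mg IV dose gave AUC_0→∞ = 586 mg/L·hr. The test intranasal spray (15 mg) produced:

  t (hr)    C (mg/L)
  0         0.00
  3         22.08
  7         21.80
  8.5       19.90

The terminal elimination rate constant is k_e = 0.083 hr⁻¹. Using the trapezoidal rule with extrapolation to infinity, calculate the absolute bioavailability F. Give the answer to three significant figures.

Trapezoidal AUC_0→8.5 (intranasal spray):
  [0→3]: (0.00+22.08)/2 × 3 = 33.12
  [3→7]: (22.08+21.80)/2 × 4 = 87.76
  [7→8.5]: (21.80+19.90)/2 × 1.5 = 31.275
  Sum = 152.155 mg/L·hr
Tail: C_last/k_e = 19.90/0.083 = 239.759
AUC_0→∞ (intranasal spray) = 152.155 + 239.759 = 391.914 mg/L·hr
F = (AUC_ev/D_ev)/(AUC_iv/D_iv) = (391.914/15)/(586/10) = 26.1276/58.6 = 0.4459

F = 0.446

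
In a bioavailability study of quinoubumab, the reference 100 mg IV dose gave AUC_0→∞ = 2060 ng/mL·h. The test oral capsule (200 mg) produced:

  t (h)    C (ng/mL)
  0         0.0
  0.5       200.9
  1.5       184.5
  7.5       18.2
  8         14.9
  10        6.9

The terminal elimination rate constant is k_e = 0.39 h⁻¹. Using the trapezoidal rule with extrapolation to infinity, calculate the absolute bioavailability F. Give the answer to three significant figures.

Trapezoidal AUC_0→10 (oral capsule):
  [0→0.5]: (0.0+200.9)/2 × 0.5 = 50.225
  [0.5→1.5]: (200.9+184.5)/2 × 1 = 192.7
  [1.5→7.5]: (184.5+18.2)/2 × 6 = 608.1
  [7.5→8]: (18.2+14.9)/2 × 0.5 = 8.275
  [8→10]: (14.9+6.9)/2 × 2 = 21.8
  Sum = 881.1 ng/mL·h
Tail: C_last/k_e = 6.9/0.39 = 17.692
AUC_0→∞ (oral capsule) = 881.1 + 17.692 = 898.792 ng/mL·h
F = (AUC_ev/D_ev)/(AUC_iv/D_iv) = (898.792/200)/(2060/100) = 4.49396/20.6 = 0.2182

F = 0.218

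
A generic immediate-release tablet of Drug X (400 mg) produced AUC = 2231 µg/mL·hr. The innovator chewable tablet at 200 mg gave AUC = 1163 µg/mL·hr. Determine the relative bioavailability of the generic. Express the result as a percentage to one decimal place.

F_rel = 95.9%

F_rel = (AUC_test/D_test) / (AUC_ref/D_ref)
      = (2231/400) / (1163/200)
      = 5.5775 / 5.815 = 0.9592 = 95.92%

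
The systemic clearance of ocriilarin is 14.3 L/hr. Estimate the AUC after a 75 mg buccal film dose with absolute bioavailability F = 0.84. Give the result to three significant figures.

AUC_0→∞ = F × Dose / CL
        = 0.84 × 75 / 14.3 = 4.40559 mg/L·hr

AUC = 4.41 mg/L·hr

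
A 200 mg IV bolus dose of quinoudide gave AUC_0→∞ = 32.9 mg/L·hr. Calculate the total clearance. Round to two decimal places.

CL = Dose_iv / AUC_0→∞
   = 200 / 32.9 = 6.07903 L/hr

CL = 6.08 L/hr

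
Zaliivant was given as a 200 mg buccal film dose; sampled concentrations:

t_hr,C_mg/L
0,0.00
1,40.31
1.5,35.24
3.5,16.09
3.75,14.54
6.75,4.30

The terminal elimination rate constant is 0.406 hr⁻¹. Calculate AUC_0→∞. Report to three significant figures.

Trapezoidal AUC_0→6.75:
  [0→1]: (0.00+40.31)/2 × 1 = 20.155
  [1→1.5]: (40.31+35.24)/2 × 0.5 = 18.8875
  [1.5→3.5]: (35.24+16.09)/2 × 2 = 51.33
  [3.5→3.75]: (16.09+14.54)/2 × 0.25 = 3.82875
  [3.75→6.75]: (14.54+4.30)/2 × 3 = 28.26
  Sum = 122.46125 mg/L·hr
Extrapolated tail: C_last / k_e = 4.30 / 0.406 = 10.591
AUC_0→∞ = 122.46125 + 10.591 = 133.05225 mg/L·hr

AUC = 133 mg/L·hr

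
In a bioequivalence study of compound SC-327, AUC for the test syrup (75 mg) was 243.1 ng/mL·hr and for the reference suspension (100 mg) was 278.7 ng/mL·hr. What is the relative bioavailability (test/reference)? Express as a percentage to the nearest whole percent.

F_rel = 116%

F_rel = (AUC_test/D_test) / (AUC_ref/D_ref)
      = (243.1/75) / (278.7/100)
      = 3.24133 / 2.787 = 1.1630 = 116.30%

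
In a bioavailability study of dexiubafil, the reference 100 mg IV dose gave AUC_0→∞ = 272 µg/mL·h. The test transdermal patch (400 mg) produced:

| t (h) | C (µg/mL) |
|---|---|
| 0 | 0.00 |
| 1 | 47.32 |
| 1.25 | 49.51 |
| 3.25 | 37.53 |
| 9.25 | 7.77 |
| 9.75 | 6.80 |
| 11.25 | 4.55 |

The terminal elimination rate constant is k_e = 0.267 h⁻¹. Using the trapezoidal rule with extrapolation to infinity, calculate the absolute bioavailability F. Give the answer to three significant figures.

Trapezoidal AUC_0→11.25 (transdermal patch):
  [0→1]: (0.00+47.32)/2 × 1 = 23.66
  [1→1.25]: (47.32+49.51)/2 × 0.25 = 12.10375
  [1.25→3.25]: (49.51+37.53)/2 × 2 = 87.04
  [3.25→9.25]: (37.53+7.77)/2 × 6 = 135.9
  [9.25→9.75]: (7.77+6.80)/2 × 0.5 = 3.6425
  [9.75→11.25]: (6.80+4.55)/2 × 1.5 = 8.5125
  Sum = 270.85875 µg/mL·h
Tail: C_last/k_e = 4.55/0.267 = 17.041
AUC_0→∞ (transdermal patch) = 270.85875 + 17.041 = 287.89975 µg/mL·h
F = (AUC_ev/D_ev)/(AUC_iv/D_iv) = (287.89975/400)/(272/100) = 0.719749/2.72 = 0.2646

F = 0.265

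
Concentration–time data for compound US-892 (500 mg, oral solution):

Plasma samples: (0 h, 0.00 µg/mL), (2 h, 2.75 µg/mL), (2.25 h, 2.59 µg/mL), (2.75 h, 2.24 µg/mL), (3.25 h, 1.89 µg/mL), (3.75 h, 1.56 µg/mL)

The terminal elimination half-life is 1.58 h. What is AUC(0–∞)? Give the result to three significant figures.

AUC = 10.1 µg/mL·h

Trapezoidal AUC_0→3.75:
  [0→2]: (0.00+2.75)/2 × 2 = 2.75
  [2→2.25]: (2.75+2.59)/2 × 0.25 = 0.6675
  [2.25→2.75]: (2.59+2.24)/2 × 0.5 = 1.2075
  [2.75→3.25]: (2.24+1.89)/2 × 0.5 = 1.0325
  [3.25→3.75]: (1.89+1.56)/2 × 0.5 = 0.8625
  Sum = 6.52 µg/mL·h
k_e = ln2 / t½ = 0.693147 / 1.58 = 0.4387 h^-1
Extrapolated tail: C_last / k_e = 1.56 / 0.4387 = 3.556
AUC_0→∞ = 6.52 + 3.556 = 10.076 µg/mL·h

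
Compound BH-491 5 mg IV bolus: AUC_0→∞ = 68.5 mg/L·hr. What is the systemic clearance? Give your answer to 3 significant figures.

CL = 0.0730 L/hr

CL = Dose_iv / AUC_0→∞
   = 5 / 68.5 = 0.0729927 L/hr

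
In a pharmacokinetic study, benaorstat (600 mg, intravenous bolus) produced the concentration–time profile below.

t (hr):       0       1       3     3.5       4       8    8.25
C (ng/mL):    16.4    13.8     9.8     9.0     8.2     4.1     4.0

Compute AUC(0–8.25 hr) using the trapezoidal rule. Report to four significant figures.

AUC = 73.31 ng/mL·hr

Trapezoidal AUC_0→8.25:
  [0→1]: (16.4+13.8)/2 × 1 = 15.1
  [1→3]: (13.8+9.8)/2 × 2 = 23.6
  [3→3.5]: (9.8+9.0)/2 × 0.5 = 4.7
  [3.5→4]: (9.0+8.2)/2 × 0.5 = 4.3
  [4→8]: (8.2+4.1)/2 × 4 = 24.6
  [8→8.25]: (4.1+4.0)/2 × 0.25 = 1.0125
  Sum = 73.3125 ng/mL·hr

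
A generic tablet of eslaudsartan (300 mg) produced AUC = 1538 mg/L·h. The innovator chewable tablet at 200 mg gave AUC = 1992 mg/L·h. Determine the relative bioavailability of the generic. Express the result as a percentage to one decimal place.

F_rel = (AUC_test/D_test) / (AUC_ref/D_ref)
      = (1538/300) / (1992/200)
      = 5.12667 / 9.96 = 0.5147 = 51.47%

F_rel = 51.5%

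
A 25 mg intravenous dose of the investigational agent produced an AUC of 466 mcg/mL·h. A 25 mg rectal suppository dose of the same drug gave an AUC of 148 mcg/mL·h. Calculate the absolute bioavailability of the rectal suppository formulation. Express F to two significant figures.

F = 0.32

F = (AUC_ev / D_ev) / (AUC_iv / D_iv)
  = (148/25) / (466/25)
  = 5.92 / 18.64 = 0.3176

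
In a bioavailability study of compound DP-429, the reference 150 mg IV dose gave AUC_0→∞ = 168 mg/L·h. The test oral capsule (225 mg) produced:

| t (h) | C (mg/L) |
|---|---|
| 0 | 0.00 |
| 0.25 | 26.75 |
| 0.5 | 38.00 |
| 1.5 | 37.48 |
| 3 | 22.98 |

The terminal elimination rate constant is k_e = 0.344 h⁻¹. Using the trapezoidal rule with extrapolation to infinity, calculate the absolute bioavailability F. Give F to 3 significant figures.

Trapezoidal AUC_0→3 (oral capsule):
  [0→0.25]: (0.00+26.75)/2 × 0.25 = 3.34375
  [0.25→0.5]: (26.75+38.00)/2 × 0.25 = 8.09375
  [0.5→1.5]: (38.00+37.48)/2 × 1 = 37.74
  [1.5→3]: (37.48+22.98)/2 × 1.5 = 45.345
  Sum = 94.5225 mg/L·h
Tail: C_last/k_e = 22.98/0.344 = 66.802
AUC_0→∞ (oral capsule) = 94.5225 + 66.802 = 161.3245 mg/L·h
F = (AUC_ev/D_ev)/(AUC_iv/D_iv) = (161.3245/225)/(168/150) = 0.716998/1.12 = 0.6402

F = 0.640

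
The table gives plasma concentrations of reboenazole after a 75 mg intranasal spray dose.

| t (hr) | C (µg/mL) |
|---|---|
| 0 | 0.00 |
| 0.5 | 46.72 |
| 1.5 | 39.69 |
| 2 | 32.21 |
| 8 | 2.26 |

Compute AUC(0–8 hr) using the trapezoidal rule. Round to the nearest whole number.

AUC = 176 µg/mL·hr

Trapezoidal AUC_0→8:
  [0→0.5]: (0.00+46.72)/2 × 0.5 = 11.68
  [0.5→1.5]: (46.72+39.69)/2 × 1 = 43.205
  [1.5→2]: (39.69+32.21)/2 × 0.5 = 17.975
  [2→8]: (32.21+2.26)/2 × 6 = 103.41
  Sum = 176.27 µg/mL·hr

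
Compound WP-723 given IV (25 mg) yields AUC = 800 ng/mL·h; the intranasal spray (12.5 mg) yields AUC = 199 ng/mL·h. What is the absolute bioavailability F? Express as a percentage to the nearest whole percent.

F = (AUC_ev / D_ev) / (AUC_iv / D_iv)
  = (199/12.5) / (800/25)
  = 15.92 / 32 = 0.4975
  = 49.75%

F = 50%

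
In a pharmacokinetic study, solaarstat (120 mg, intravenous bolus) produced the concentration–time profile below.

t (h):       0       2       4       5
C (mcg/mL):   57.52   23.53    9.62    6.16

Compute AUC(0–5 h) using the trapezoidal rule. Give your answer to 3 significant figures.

AUC = 122 mcg/mL·h

Trapezoidal AUC_0→5:
  [0→2]: (57.52+23.53)/2 × 2 = 81.05
  [2→4]: (23.53+9.62)/2 × 2 = 33.15
  [4→5]: (9.62+6.16)/2 × 1 = 7.89
  Sum = 122.09 mcg/mL·h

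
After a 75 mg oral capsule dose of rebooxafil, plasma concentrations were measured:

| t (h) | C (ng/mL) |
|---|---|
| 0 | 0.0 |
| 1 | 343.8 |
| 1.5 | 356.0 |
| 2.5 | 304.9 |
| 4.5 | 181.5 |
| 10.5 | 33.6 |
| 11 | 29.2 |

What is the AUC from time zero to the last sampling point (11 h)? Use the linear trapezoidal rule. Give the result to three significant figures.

Trapezoidal AUC_0→11:
  [0→1]: (0.0+343.8)/2 × 1 = 171.9
  [1→1.5]: (343.8+356.0)/2 × 0.5 = 174.95
  [1.5→2.5]: (356.0+304.9)/2 × 1 = 330.45
  [2.5→4.5]: (304.9+181.5)/2 × 2 = 486.4
  [4.5→10.5]: (181.5+33.6)/2 × 6 = 645.3
  [10.5→11]: (33.6+29.2)/2 × 0.5 = 15.7
  Sum = 1824.7 ng/mL·h

AUC = 1820 ng/mL·h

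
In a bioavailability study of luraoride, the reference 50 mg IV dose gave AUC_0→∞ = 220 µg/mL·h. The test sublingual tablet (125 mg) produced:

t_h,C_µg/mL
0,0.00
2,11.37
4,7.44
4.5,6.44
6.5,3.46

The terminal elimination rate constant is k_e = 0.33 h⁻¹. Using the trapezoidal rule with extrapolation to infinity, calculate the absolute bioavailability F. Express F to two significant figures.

Trapezoidal AUC_0→6.5 (sublingual tablet):
  [0→2]: (0.00+11.37)/2 × 2 = 11.37
  [2→4]: (11.37+7.44)/2 × 2 = 18.81
  [4→4.5]: (7.44+6.44)/2 × 0.5 = 3.47
  [4.5→6.5]: (6.44+3.46)/2 × 2 = 9.9
  Sum = 43.55 µg/mL·h
Tail: C_last/k_e = 3.46/0.33 = 10.485
AUC_0→∞ (sublingual tablet) = 43.55 + 10.485 = 54.035 µg/mL·h
F = (AUC_ev/D_ev)/(AUC_iv/D_iv) = (54.035/125)/(220/50) = 0.43228/4.4 = 0.0982

F = 0.098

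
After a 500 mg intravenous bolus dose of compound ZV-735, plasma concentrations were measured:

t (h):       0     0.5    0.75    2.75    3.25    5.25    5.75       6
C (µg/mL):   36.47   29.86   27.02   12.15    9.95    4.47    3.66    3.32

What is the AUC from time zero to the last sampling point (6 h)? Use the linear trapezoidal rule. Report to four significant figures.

AUC = 85.71 µg/mL·h

Trapezoidal AUC_0→6:
  [0→0.5]: (36.47+29.86)/2 × 0.5 = 16.5825
  [0.5→0.75]: (29.86+27.02)/2 × 0.25 = 7.11
  [0.75→2.75]: (27.02+12.15)/2 × 2 = 39.17
  [2.75→3.25]: (12.15+9.95)/2 × 0.5 = 5.525
  [3.25→5.25]: (9.95+4.47)/2 × 2 = 14.42
  [5.25→5.75]: (4.47+3.66)/2 × 0.5 = 2.0325
  [5.75→6]: (3.66+3.32)/2 × 0.25 = 0.8725
  Sum = 85.7125 µg/mL·h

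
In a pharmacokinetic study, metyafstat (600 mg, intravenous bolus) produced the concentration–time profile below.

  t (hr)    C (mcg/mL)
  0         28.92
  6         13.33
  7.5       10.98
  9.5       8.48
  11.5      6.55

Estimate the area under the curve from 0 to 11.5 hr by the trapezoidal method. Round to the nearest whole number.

AUC = 179 mcg/mL·hr

Trapezoidal AUC_0→11.5:
  [0→6]: (28.92+13.33)/2 × 6 = 126.75
  [6→7.5]: (13.33+10.98)/2 × 1.5 = 18.2325
  [7.5→9.5]: (10.98+8.48)/2 × 2 = 19.46
  [9.5→11.5]: (8.48+6.55)/2 × 2 = 15.03
  Sum = 179.4725 mcg/mL·hr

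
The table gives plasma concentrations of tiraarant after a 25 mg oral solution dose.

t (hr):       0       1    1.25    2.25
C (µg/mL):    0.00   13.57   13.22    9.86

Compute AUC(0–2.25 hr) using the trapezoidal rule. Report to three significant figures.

AUC = 21.7 µg/mL·hr

Trapezoidal AUC_0→2.25:
  [0→1]: (0.00+13.57)/2 × 1 = 6.785
  [1→1.25]: (13.57+13.22)/2 × 0.25 = 3.34875
  [1.25→2.25]: (13.22+9.86)/2 × 1 = 11.54
  Sum = 21.67375 µg/mL·hr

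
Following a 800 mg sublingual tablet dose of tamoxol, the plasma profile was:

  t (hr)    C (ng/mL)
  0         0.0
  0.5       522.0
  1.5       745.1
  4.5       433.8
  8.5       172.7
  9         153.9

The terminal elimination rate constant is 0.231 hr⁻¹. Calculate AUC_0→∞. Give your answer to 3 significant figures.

AUC = 4490 ng/mL·hr

Trapezoidal AUC_0→9:
  [0→0.5]: (0.0+522.0)/2 × 0.5 = 130.5
  [0.5→1.5]: (522.0+745.1)/2 × 1 = 633.55
  [1.5→4.5]: (745.1+433.8)/2 × 3 = 1768.35
  [4.5→8.5]: (433.8+172.7)/2 × 4 = 1213.0
  [8.5→9]: (172.7+153.9)/2 × 0.5 = 81.65
  Sum = 3827.05 ng/mL·hr
Extrapolated tail: C_last / k_e = 153.9 / 0.231 = 666.234
AUC_0→∞ = 3827.05 + 666.234 = 4493.284 ng/mL·hr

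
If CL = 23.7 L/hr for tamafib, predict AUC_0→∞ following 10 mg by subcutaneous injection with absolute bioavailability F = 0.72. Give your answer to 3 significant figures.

AUC = 0.304 mg/L·hr

AUC_0→∞ = F × Dose / CL
        = 0.72 × 10 / 23.7 = 0.303797 mg/L·hr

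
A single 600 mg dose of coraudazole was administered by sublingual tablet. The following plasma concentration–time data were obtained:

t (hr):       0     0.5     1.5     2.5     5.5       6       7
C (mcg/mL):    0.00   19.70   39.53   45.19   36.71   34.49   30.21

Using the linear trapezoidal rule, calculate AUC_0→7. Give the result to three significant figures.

AUC = 250 mcg/mL·hr

Trapezoidal AUC_0→7:
  [0→0.5]: (0.00+19.70)/2 × 0.5 = 4.925
  [0.5→1.5]: (19.70+39.53)/2 × 1 = 29.615
  [1.5→2.5]: (39.53+45.19)/2 × 1 = 42.36
  [2.5→5.5]: (45.19+36.71)/2 × 3 = 122.85
  [5.5→6]: (36.71+34.49)/2 × 0.5 = 17.8
  [6→7]: (34.49+30.21)/2 × 1 = 32.35
  Sum = 249.9 mcg/mL·hr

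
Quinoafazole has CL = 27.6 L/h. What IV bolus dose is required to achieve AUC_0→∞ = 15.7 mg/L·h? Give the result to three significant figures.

Dose = 433 mg

Dose_iv = CL × AUC_0→∞
     = 27.6 × 15.7 = 433.32 mg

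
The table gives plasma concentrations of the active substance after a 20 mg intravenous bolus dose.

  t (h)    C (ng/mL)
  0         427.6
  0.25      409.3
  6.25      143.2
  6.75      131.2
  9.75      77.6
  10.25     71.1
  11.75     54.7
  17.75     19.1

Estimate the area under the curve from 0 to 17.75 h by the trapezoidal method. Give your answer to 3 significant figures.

Trapezoidal AUC_0→17.75:
  [0→0.25]: (427.6+409.3)/2 × 0.25 = 104.6125
  [0.25→6.25]: (409.3+143.2)/2 × 6 = 1657.5
  [6.25→6.75]: (143.2+131.2)/2 × 0.5 = 68.6
  [6.75→9.75]: (131.2+77.6)/2 × 3 = 313.2
  [9.75→10.25]: (77.6+71.1)/2 × 0.5 = 37.175
  [10.25→11.75]: (71.1+54.7)/2 × 1.5 = 94.35
  [11.75→17.75]: (54.7+19.1)/2 × 6 = 221.4
  Sum = 2496.8375 ng/mL·h

AUC = 2500 ng/mL·h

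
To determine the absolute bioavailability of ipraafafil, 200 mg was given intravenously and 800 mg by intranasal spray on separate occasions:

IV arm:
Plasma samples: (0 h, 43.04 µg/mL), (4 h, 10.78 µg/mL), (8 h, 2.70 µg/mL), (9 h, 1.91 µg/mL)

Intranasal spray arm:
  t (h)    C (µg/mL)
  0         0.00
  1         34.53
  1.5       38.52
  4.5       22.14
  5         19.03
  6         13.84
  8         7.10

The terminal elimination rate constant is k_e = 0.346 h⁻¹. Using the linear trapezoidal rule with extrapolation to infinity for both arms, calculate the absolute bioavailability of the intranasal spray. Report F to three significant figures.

Trapezoidal AUC_0→9 (IV):
  [0→4]: (43.04+10.78)/2 × 4 = 107.64
  [4→8]: (10.78+2.70)/2 × 4 = 26.96
  [8→9]: (2.70+1.91)/2 × 1 = 2.305
  Sum = 136.905 µg/mL·h
IV tail: 1.91/0.346 = 5.520; AUC_iv,0→∞ = 136.905 + 5.520 = 142.425 µg/mL·h
Trapezoidal AUC_0→8 (intranasal spray):
  [0→1]: (0.00+34.53)/2 × 1 = 17.265
  [1→1.5]: (34.53+38.52)/2 × 0.5 = 18.2625
  [1.5→4.5]: (38.52+22.14)/2 × 3 = 90.99
  [4.5→5]: (22.14+19.03)/2 × 0.5 = 10.2925
  [5→6]: (19.03+13.84)/2 × 1 = 16.435
  [6→8]: (13.84+7.10)/2 × 2 = 20.94
  Sum = 174.185 µg/mL·h
intranasal spray tail: 7.10/0.346 = 20.520; AUC_ev,0→∞ = 174.185 + 20.520 = 194.705 µg/mL·h
F = (AUC_ev/D_ev)/(AUC_iv/D_iv) = (194.705/800)/(142.425/200) = 0.24338125/0.712125 = 0.3418

F = 0.342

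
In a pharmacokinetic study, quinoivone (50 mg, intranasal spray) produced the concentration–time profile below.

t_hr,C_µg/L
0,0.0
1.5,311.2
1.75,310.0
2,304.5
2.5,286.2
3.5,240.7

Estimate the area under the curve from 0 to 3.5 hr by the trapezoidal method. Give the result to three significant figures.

Trapezoidal AUC_0→3.5:
  [0→1.5]: (0.0+311.2)/2 × 1.5 = 233.4
  [1.5→1.75]: (311.2+310.0)/2 × 0.25 = 77.65
  [1.75→2]: (310.0+304.5)/2 × 0.25 = 76.8125
  [2→2.5]: (304.5+286.2)/2 × 0.5 = 147.675
  [2.5→3.5]: (286.2+240.7)/2 × 1 = 263.45
  Sum = 798.9875 µg/L·hr

AUC = 799 µg/L·hr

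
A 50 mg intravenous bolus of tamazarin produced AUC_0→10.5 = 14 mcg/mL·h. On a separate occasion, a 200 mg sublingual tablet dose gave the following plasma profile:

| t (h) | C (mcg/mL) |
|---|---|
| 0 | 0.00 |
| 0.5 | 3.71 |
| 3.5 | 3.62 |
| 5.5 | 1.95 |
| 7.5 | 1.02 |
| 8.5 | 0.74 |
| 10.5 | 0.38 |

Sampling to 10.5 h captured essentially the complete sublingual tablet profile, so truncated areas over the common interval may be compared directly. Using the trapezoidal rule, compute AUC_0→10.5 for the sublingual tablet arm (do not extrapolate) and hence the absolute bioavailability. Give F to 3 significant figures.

F = 0.401

Trapezoidal AUC_0→10.5 (sublingual tablet):
  [0→0.5]: (0.00+3.71)/2 × 0.5 = 0.9275
  [0.5→3.5]: (3.71+3.62)/2 × 3 = 10.995
  [3.5→5.5]: (3.62+1.95)/2 × 2 = 5.57
  [5.5→7.5]: (1.95+1.02)/2 × 2 = 2.97
  [7.5→8.5]: (1.02+0.74)/2 × 1 = 0.88
  [8.5→10.5]: (0.74+0.38)/2 × 2 = 1.12
  Sum = 22.4625 mcg/mL·h
F = (AUC_ev/D_ev)/(AUC_iv/D_iv) = (22.4625/200)/(14/50) = 0.1123125/0.28 = 0.4011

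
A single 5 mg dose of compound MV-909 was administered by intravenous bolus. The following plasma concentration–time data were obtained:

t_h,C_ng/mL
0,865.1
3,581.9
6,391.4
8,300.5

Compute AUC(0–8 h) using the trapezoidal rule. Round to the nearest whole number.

Trapezoidal AUC_0→8:
  [0→3]: (865.1+581.9)/2 × 3 = 2170.5
  [3→6]: (581.9+391.4)/2 × 3 = 1459.95
  [6→8]: (391.4+300.5)/2 × 2 = 691.9
  Sum = 4322.35 ng/mL·h

AUC = 4322 ng/mL·h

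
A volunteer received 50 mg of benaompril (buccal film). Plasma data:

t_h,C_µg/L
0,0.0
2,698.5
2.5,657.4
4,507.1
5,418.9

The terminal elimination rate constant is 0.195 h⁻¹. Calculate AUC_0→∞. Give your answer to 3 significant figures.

Trapezoidal AUC_0→5:
  [0→2]: (0.0+698.5)/2 × 2 = 698.5
  [2→2.5]: (698.5+657.4)/2 × 0.5 = 338.975
  [2.5→4]: (657.4+507.1)/2 × 1.5 = 873.375
  [4→5]: (507.1+418.9)/2 × 1 = 463.0
  Sum = 2373.85 µg/L·h
Extrapolated tail: C_last / k_e = 418.9 / 0.195 = 2148.205
AUC_0→∞ = 2373.85 + 2148.205 = 4522.055 µg/L·h

AUC = 4520 µg/L·h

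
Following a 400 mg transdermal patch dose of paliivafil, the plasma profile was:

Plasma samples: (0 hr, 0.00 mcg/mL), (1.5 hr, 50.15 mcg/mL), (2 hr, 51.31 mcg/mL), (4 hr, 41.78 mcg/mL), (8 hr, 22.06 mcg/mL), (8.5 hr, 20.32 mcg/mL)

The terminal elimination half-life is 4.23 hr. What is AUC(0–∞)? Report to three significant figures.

Trapezoidal AUC_0→8.5:
  [0→1.5]: (0.00+50.15)/2 × 1.5 = 37.6125
  [1.5→2]: (50.15+51.31)/2 × 0.5 = 25.365
  [2→4]: (51.31+41.78)/2 × 2 = 93.09
  [4→8]: (41.78+22.06)/2 × 4 = 127.68
  [8→8.5]: (22.06+20.32)/2 × 0.5 = 10.595
  Sum = 294.3425 mcg/mL·hr
k_e = ln2 / t½ = 0.693147 / 4.23 = 0.1639 hr^-1
Extrapolated tail: C_last / k_e = 20.32 / 0.1639 = 123.978
AUC_0→∞ = 294.3425 + 123.978 = 418.3205 mcg/mL·hr

AUC = 418 mcg/mL·hr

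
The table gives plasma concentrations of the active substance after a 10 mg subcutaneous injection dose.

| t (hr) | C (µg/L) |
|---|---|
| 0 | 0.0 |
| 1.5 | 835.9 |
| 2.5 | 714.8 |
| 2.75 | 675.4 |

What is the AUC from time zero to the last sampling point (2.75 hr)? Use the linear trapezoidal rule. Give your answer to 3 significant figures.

AUC = 1580 µg/L·hr

Trapezoidal AUC_0→2.75:
  [0→1.5]: (0.0+835.9)/2 × 1.5 = 626.925
  [1.5→2.5]: (835.9+714.8)/2 × 1 = 775.35
  [2.5→2.75]: (714.8+675.4)/2 × 0.25 = 173.775
  Sum = 1576.05 µg/L·hr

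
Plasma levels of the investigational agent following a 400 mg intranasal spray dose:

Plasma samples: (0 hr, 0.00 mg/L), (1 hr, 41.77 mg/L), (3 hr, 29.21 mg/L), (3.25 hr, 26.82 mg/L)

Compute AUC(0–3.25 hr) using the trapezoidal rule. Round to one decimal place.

AUC = 98.9 mg/L·hr

Trapezoidal AUC_0→3.25:
  [0→1]: (0.00+41.77)/2 × 1 = 20.885
  [1→3]: (41.77+29.21)/2 × 2 = 70.98
  [3→3.25]: (29.21+26.82)/2 × 0.25 = 7.00375
  Sum = 98.86875 mg/L·hr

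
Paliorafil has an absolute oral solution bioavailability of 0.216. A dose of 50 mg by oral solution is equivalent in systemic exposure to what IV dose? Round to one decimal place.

Systemic exposure from an extravascular dose = F × D_ev, so the equivalent IV dose is F × D_ev.
D_iv = F × D_ev = 0.216 × 50 = 10.8 mg

D_iv = 10.8 mg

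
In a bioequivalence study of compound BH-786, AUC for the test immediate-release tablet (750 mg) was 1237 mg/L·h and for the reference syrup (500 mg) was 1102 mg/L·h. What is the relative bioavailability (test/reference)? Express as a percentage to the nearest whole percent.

F_rel = (AUC_test/D_test) / (AUC_ref/D_ref)
      = (1237/750) / (1102/500)
      = 1.64933 / 2.204 = 0.7483 = 74.83%

F_rel = 75%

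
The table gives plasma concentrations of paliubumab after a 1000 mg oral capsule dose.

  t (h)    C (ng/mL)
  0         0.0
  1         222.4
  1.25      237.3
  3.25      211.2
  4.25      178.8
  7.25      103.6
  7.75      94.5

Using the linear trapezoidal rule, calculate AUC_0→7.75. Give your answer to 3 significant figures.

AUC = 1290 ng/mL·h

Trapezoidal AUC_0→7.75:
  [0→1]: (0.0+222.4)/2 × 1 = 111.2
  [1→1.25]: (222.4+237.3)/2 × 0.25 = 57.4625
  [1.25→3.25]: (237.3+211.2)/2 × 2 = 448.5
  [3.25→4.25]: (211.2+178.8)/2 × 1 = 195.0
  [4.25→7.25]: (178.8+103.6)/2 × 3 = 423.6
  [7.25→7.75]: (103.6+94.5)/2 × 0.5 = 49.525
  Sum = 1285.2875 ng/mL·h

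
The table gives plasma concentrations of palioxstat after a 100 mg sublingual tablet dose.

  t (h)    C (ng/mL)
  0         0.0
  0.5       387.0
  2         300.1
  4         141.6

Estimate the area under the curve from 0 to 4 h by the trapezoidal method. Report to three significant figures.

Trapezoidal AUC_0→4:
  [0→0.5]: (0.0+387.0)/2 × 0.5 = 96.75
  [0.5→2]: (387.0+300.1)/2 × 1.5 = 515.325
  [2→4]: (300.1+141.6)/2 × 2 = 441.7
  Sum = 1053.775 ng/mL·h

AUC = 1050 ng/mL·h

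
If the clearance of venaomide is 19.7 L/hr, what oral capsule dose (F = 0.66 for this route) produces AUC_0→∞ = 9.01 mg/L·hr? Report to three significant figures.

Dose = 269 mg

Dose = CL × AUC_0→∞ / F
     = 19.7 × 9.01 / 0.66 = 268.935 mg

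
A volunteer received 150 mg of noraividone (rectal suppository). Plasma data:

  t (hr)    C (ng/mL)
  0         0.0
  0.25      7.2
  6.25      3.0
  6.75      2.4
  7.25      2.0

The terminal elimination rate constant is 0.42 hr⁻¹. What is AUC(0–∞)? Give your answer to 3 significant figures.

AUC = 38.7 ng/mL·hr

Trapezoidal AUC_0→7.25:
  [0→0.25]: (0.0+7.2)/2 × 0.25 = 0.9
  [0.25→6.25]: (7.2+3.0)/2 × 6 = 30.6
  [6.25→6.75]: (3.0+2.4)/2 × 0.5 = 1.35
  [6.75→7.25]: (2.4+2.0)/2 × 0.5 = 1.1
  Sum = 33.95 ng/mL·hr
Extrapolated tail: C_last / k_e = 2.0 / 0.42 = 4.762
AUC_0→∞ = 33.95 + 4.762 = 38.712 ng/mL·hr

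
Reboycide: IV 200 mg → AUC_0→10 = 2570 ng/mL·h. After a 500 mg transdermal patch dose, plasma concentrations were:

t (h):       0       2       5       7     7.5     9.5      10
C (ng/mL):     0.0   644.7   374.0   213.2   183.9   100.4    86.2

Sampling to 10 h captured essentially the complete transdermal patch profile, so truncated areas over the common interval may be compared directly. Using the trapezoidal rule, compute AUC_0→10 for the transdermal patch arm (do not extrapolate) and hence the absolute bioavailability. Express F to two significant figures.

F = 0.50

Trapezoidal AUC_0→10 (transdermal patch):
  [0→2]: (0.0+644.7)/2 × 2 = 644.7
  [2→5]: (644.7+374.0)/2 × 3 = 1528.05
  [5→7]: (374.0+213.2)/2 × 2 = 587.2
  [7→7.5]: (213.2+183.9)/2 × 0.5 = 99.275
  [7.5→9.5]: (183.9+100.4)/2 × 2 = 284.3
  [9.5→10]: (100.4+86.2)/2 × 0.5 = 46.65
  Sum = 3190.175 ng/mL·h
F = (AUC_ev/D_ev)/(AUC_iv/D_iv) = (3190.175/500)/(2570/200) = 6.38035/12.85 = 0.4965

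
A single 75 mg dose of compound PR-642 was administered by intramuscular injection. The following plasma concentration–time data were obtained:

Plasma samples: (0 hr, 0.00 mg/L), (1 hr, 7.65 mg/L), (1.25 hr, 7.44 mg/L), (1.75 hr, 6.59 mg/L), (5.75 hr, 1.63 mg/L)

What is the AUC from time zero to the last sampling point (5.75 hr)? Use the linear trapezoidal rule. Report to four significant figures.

Trapezoidal AUC_0→5.75:
  [0→1]: (0.00+7.65)/2 × 1 = 3.825
  [1→1.25]: (7.65+7.44)/2 × 0.25 = 1.88625
  [1.25→1.75]: (7.44+6.59)/2 × 0.5 = 3.5075
  [1.75→5.75]: (6.59+1.63)/2 × 4 = 16.44
  Sum = 25.65875 mg/L·hr

AUC = 25.66 mg/L·hr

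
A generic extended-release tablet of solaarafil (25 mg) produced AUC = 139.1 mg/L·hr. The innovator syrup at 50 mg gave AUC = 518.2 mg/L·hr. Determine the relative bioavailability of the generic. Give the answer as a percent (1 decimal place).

F_rel = (AUC_test/D_test) / (AUC_ref/D_ref)
      = (139.1/25) / (518.2/50)
      = 5.564 / 10.364 = 0.5369 = 53.69%

F_rel = 53.7%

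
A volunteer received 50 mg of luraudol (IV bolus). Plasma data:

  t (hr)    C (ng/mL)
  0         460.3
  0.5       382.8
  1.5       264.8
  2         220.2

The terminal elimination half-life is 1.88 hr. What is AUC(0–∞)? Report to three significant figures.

AUC = 1250 ng/mL·hr

Trapezoidal AUC_0→2:
  [0→0.5]: (460.3+382.8)/2 × 0.5 = 210.775
  [0.5→1.5]: (382.8+264.8)/2 × 1 = 323.8
  [1.5→2]: (264.8+220.2)/2 × 0.5 = 121.25
  Sum = 655.825 ng/mL·hr
k_e = ln2 / t½ = 0.693147 / 1.88 = 0.3687 hr^-1
Extrapolated tail: C_last / k_e = 220.2 / 0.3687 = 597.234
AUC_0→∞ = 655.825 + 597.234 = 1253.059 ng/mL·hr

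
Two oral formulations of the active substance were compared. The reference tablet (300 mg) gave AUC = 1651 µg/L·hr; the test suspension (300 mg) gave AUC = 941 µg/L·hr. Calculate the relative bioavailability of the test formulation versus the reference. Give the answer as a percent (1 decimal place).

F_rel = 57.0%

F_rel = (AUC_test/D_test) / (AUC_ref/D_ref)
      = (941/300) / (1651/300)
      = 3.13667 / 5.50333 = 0.5700 = 57.00%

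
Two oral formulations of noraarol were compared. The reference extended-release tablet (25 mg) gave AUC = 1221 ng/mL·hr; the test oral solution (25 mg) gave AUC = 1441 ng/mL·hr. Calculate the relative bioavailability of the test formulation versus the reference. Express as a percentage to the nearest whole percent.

F_rel = 118%

F_rel = (AUC_test/D_test) / (AUC_ref/D_ref)
      = (1441/25) / (1221/25)
      = 57.64 / 48.84 = 1.1802 = 118.02%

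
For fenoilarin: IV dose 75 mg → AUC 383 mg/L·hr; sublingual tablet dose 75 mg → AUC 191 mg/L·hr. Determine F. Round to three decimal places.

F = 0.499

F = (AUC_ev / D_ev) / (AUC_iv / D_iv)
  = (191/75) / (383/75)
  = 2.54667 / 5.10667 = 0.4987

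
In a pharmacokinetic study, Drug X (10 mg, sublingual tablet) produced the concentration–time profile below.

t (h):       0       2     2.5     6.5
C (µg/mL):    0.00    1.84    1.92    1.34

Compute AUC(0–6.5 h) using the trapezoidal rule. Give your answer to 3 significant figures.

AUC = 9.30 µg/mL·h

Trapezoidal AUC_0→6.5:
  [0→2]: (0.00+1.84)/2 × 2 = 1.84
  [2→2.5]: (1.84+1.92)/2 × 0.5 = 0.94
  [2.5→6.5]: (1.92+1.34)/2 × 4 = 6.52
  Sum = 9.3 µg/mL·h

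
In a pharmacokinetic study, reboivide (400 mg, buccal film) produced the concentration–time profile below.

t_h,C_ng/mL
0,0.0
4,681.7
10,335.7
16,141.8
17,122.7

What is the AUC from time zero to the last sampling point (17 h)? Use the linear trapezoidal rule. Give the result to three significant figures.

Trapezoidal AUC_0→17:
  [0→4]: (0.0+681.7)/2 × 4 = 1363.4
  [4→10]: (681.7+335.7)/2 × 6 = 3052.2
  [10→16]: (335.7+141.8)/2 × 6 = 1432.5
  [16→17]: (141.8+122.7)/2 × 1 = 132.25
  Sum = 5980.35 ng/mL·h

AUC = 5980 ng/mL·h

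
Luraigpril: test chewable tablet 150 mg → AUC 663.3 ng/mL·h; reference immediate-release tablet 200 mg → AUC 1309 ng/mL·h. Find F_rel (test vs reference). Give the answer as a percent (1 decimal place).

F_rel = 67.6%

F_rel = (AUC_test/D_test) / (AUC_ref/D_ref)
      = (663.3/150) / (1309/200)
      = 4.422 / 6.545 = 0.6756 = 67.56%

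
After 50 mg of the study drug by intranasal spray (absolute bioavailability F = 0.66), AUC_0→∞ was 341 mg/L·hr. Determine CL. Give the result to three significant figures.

CL = F × Dose / AUC_0→∞
   = 0.66 × 50 / 341 = 0.0967742 L/hr

CL = 0.0968 L/hr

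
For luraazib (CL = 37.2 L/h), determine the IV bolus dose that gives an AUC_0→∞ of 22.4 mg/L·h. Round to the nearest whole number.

Dose = 833 mg

Dose_iv = CL × AUC_0→∞
     = 37.2 × 22.4 = 833.28 mg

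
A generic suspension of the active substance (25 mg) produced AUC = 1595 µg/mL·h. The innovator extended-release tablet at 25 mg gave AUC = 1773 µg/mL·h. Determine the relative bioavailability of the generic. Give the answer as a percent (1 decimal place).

F_rel = 90.0%

F_rel = (AUC_test/D_test) / (AUC_ref/D_ref)
      = (1595/25) / (1773/25)
      = 63.8 / 70.92 = 0.8996 = 89.96%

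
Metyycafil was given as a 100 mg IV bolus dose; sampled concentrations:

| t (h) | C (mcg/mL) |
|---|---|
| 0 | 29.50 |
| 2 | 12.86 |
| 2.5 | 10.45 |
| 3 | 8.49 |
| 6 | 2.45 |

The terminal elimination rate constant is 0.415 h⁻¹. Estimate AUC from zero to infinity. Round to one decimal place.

Trapezoidal AUC_0→6:
  [0→2]: (29.50+12.86)/2 × 2 = 42.36
  [2→2.5]: (12.86+10.45)/2 × 0.5 = 5.8275
  [2.5→3]: (10.45+8.49)/2 × 0.5 = 4.735
  [3→6]: (8.49+2.45)/2 × 3 = 16.41
  Sum = 69.3325 mcg/mL·h
Extrapolated tail: C_last / k_e = 2.45 / 0.415 = 5.904
AUC_0→∞ = 69.3325 + 5.904 = 75.2365 mcg/mL·h

AUC = 75.2 mcg/mL·h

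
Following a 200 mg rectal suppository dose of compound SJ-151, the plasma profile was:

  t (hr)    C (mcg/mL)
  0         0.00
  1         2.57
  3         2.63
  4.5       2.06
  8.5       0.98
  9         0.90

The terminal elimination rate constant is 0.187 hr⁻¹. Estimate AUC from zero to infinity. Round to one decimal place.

AUC = 21.4 mcg/mL·hr

Trapezoidal AUC_0→9:
  [0→1]: (0.00+2.57)/2 × 1 = 1.285
  [1→3]: (2.57+2.63)/2 × 2 = 5.2
  [3→4.5]: (2.63+2.06)/2 × 1.5 = 3.5175
  [4.5→8.5]: (2.06+0.98)/2 × 4 = 6.08
  [8.5→9]: (0.98+0.90)/2 × 0.5 = 0.47
  Sum = 16.5525 mcg/mL·hr
Extrapolated tail: C_last / k_e = 0.90 / 0.187 = 4.813
AUC_0→∞ = 16.5525 + 4.813 = 21.3655 mcg/mL·hr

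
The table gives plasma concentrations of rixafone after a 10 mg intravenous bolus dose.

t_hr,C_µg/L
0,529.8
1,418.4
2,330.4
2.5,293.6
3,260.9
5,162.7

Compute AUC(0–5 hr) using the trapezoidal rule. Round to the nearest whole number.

AUC = 1567 µg/L·hr

Trapezoidal AUC_0→5:
  [0→1]: (529.8+418.4)/2 × 1 = 474.1
  [1→2]: (418.4+330.4)/2 × 1 = 374.4
  [2→2.5]: (330.4+293.6)/2 × 0.5 = 156.0
  [2.5→3]: (293.6+260.9)/2 × 0.5 = 138.625
  [3→5]: (260.9+162.7)/2 × 2 = 423.6
  Sum = 1566.725 µg/L·hr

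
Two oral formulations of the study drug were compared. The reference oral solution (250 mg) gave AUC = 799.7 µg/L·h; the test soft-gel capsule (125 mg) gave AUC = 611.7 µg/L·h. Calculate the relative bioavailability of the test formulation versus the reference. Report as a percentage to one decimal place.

F_rel = (AUC_test/D_test) / (AUC_ref/D_ref)
      = (611.7/125) / (799.7/250)
      = 4.8936 / 3.1988 = 1.5298 = 152.98%

F_rel = 153.0%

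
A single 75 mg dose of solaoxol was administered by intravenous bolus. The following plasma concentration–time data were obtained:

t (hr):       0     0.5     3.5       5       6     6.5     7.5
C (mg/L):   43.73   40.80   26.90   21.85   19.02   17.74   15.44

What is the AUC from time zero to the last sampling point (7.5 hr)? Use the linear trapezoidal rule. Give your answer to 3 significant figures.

AUC = 205 mg/L·hr

Trapezoidal AUC_0→7.5:
  [0→0.5]: (43.73+40.80)/2 × 0.5 = 21.1325
  [0.5→3.5]: (40.80+26.90)/2 × 3 = 101.55
  [3.5→5]: (26.90+21.85)/2 × 1.5 = 36.5625
  [5→6]: (21.85+19.02)/2 × 1 = 20.435
  [6→6.5]: (19.02+17.74)/2 × 0.5 = 9.19
  [6.5→7.5]: (17.74+15.44)/2 × 1 = 16.59
  Sum = 205.46 mg/L·hr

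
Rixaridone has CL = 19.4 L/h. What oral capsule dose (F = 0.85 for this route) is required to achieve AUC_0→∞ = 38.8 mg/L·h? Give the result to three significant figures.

Dose = CL × AUC_0→∞ / F
     = 19.4 × 38.8 / 0.85 = 885.553 mg

Dose = 886 mg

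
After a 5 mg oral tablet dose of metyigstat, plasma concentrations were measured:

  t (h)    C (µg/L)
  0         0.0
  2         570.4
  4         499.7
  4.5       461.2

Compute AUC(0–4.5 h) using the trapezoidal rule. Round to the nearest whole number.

AUC = 1881 µg/L·h

Trapezoidal AUC_0→4.5:
  [0→2]: (0.0+570.4)/2 × 2 = 570.4
  [2→4]: (570.4+499.7)/2 × 2 = 1070.1
  [4→4.5]: (499.7+461.2)/2 × 0.5 = 240.225
  Sum = 1880.725 µg/L·h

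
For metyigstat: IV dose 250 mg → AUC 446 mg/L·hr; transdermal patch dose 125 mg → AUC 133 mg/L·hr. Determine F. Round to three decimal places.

F = 0.596

F = (AUC_ev / D_ev) / (AUC_iv / D_iv)
  = (133/125) / (446/250)
  = 1.064 / 1.784 = 0.5964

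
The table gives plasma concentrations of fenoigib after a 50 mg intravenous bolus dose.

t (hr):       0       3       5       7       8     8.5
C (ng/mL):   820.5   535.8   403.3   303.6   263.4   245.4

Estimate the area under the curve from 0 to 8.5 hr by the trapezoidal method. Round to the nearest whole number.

Trapezoidal AUC_0→8.5:
  [0→3]: (820.5+535.8)/2 × 3 = 2034.45
  [3→5]: (535.8+403.3)/2 × 2 = 939.1
  [5→7]: (403.3+303.6)/2 × 2 = 706.9
  [7→8]: (303.6+263.4)/2 × 1 = 283.5
  [8→8.5]: (263.4+245.4)/2 × 0.5 = 127.2
  Sum = 4091.15 ng/mL·hr

AUC = 4091 ng/mL·hr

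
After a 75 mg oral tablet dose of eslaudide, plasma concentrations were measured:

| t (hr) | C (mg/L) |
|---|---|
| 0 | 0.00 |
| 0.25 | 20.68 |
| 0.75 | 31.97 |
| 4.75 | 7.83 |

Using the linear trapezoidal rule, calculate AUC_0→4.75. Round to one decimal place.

Trapezoidal AUC_0→4.75:
  [0→0.25]: (0.00+20.68)/2 × 0.25 = 2.585
  [0.25→0.75]: (20.68+31.97)/2 × 0.5 = 13.1625
  [0.75→4.75]: (31.97+7.83)/2 × 4 = 79.6
  Sum = 95.3475 mg/L·hr

AUC = 95.3 mg/L·hr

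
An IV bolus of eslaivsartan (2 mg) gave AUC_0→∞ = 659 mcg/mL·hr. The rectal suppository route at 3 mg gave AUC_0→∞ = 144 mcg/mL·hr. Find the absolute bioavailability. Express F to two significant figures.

F = (AUC_ev / D_ev) / (AUC_iv / D_iv)
  = (144/3) / (659/2)
  = 48 / 329.5 = 0.1457

F = 0.15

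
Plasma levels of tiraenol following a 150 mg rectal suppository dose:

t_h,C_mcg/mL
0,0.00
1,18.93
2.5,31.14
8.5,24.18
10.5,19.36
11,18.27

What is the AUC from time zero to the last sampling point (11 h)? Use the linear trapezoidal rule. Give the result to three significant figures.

Trapezoidal AUC_0→11:
  [0→1]: (0.00+18.93)/2 × 1 = 9.465
  [1→2.5]: (18.93+31.14)/2 × 1.5 = 37.5525
  [2.5→8.5]: (31.14+24.18)/2 × 6 = 165.96
  [8.5→10.5]: (24.18+19.36)/2 × 2 = 43.54
  [10.5→11]: (19.36+18.27)/2 × 0.5 = 9.4075
  Sum = 265.925 mcg/mL·h

AUC = 266 mcg/mL·h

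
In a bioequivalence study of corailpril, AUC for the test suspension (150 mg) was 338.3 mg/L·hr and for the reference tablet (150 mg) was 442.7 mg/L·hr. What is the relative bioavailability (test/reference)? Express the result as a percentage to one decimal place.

F_rel = 76.4%

F_rel = (AUC_test/D_test) / (AUC_ref/D_ref)
      = (338.3/150) / (442.7/150)
      = 2.25533 / 2.95133 = 0.7642 = 76.42%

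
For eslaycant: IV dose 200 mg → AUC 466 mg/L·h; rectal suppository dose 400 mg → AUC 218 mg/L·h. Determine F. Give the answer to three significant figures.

F = (AUC_ev / D_ev) / (AUC_iv / D_iv)
  = (218/400) / (466/200)
  = 0.545 / 2.33 = 0.2339

F = 0.234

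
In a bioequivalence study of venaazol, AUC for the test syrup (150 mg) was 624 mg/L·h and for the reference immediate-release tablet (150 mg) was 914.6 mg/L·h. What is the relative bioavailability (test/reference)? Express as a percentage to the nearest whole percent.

F_rel = (AUC_test/D_test) / (AUC_ref/D_ref)
      = (624/150) / (914.6/150)
      = 4.16 / 6.09733 = 0.6823 = 68.23%

F_rel = 68%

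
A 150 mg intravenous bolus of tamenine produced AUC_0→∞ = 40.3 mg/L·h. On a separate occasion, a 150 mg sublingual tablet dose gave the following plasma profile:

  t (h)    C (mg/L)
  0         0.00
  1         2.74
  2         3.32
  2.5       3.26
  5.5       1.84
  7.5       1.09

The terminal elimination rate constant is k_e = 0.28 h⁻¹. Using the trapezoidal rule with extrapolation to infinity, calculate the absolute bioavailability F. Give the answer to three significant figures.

F = 0.509

Trapezoidal AUC_0→7.5 (sublingual tablet):
  [0→1]: (0.00+2.74)/2 × 1 = 1.37
  [1→2]: (2.74+3.32)/2 × 1 = 3.03
  [2→2.5]: (3.32+3.26)/2 × 0.5 = 1.645
  [2.5→5.5]: (3.26+1.84)/2 × 3 = 7.65
  [5.5→7.5]: (1.84+1.09)/2 × 2 = 2.93
  Sum = 16.625 mg/L·h
Tail: C_last/k_e = 1.09/0.28 = 3.893
AUC_0→∞ (sublingual tablet) = 16.625 + 3.893 = 20.518 mg/L·h
F = (AUC_ev/D_ev)/(AUC_iv/D_iv) = (20.518/150)/(40.3/150) = 0.136787/0.268667 = 0.5091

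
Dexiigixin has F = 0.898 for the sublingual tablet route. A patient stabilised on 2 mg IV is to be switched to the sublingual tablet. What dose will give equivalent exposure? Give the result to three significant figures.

D_sublingual = 2.23 mg

For equal systemic exposure: F × D_ev = D_iv
D_ev = D_iv / F = 2 / 0.898 = 2.22717 mg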